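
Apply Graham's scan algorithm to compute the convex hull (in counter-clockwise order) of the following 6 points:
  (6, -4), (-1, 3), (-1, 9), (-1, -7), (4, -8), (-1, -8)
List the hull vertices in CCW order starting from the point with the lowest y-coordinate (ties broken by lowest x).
Hull (CCW) = [(-1, -8), (4, -8), (6, -4), (-1, 9)]

Graham scan procedure:
  1. Find the pivot p₀ = point with lowest y (tie → lowest x): (-1, -8).
  2. Sort the remaining points by polar angle around p₀.
  3. Walk through sorted points, maintaining a stack; pop the top while the last three entries make a non-left turn (cross product ≤ 0).
  4. Final stack is the convex hull in CCW order: (-1, -8), (4, -8), (6, -4), (-1, 9).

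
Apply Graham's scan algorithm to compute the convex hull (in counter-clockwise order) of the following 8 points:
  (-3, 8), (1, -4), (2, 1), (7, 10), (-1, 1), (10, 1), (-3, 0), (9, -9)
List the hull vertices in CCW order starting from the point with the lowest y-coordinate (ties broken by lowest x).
Hull (CCW) = [(9, -9), (10, 1), (7, 10), (-3, 8), (-3, 0), (1, -4)]

Graham scan procedure:
  1. Find the pivot p₀ = point with lowest y (tie → lowest x): (9, -9).
  2. Sort the remaining points by polar angle around p₀.
  3. Walk through sorted points, maintaining a stack; pop the top while the last three entries make a non-left turn (cross product ≤ 0).
  4. Final stack is the convex hull in CCW order: (9, -9), (10, 1), (7, 10), (-3, 8), (-3, 0), (1, -4).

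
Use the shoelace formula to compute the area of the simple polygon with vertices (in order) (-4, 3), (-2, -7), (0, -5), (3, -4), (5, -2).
Area = 40

Shoelace formula: Area = (1/2) |Σ_i (x_i · y_{i+1} − x_{i+1} · y_i)| (indices mod n). Compute each cross term:
  (-4)(-7) − (-2)(3) = 34
  (-2)(-5) − (0)(-7) = 10
  (0)(-4) − (3)(-5) = 15
  (3)(-2) − (5)(-4) = 14
  (5)(3) − (-4)(-2) = 7
Sum = 80, so (signed) Area = 80/2 = 40, |Area| = 40.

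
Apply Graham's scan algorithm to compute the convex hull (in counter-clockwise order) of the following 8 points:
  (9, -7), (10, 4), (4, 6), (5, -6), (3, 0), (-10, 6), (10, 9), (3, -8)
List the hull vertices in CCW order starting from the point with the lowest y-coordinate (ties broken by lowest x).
Hull (CCW) = [(3, -8), (9, -7), (10, 4), (10, 9), (-10, 6)]

Graham scan procedure:
  1. Find the pivot p₀ = point with lowest y (tie → lowest x): (3, -8).
  2. Sort the remaining points by polar angle around p₀.
  3. Walk through sorted points, maintaining a stack; pop the top while the last three entries make a non-left turn (cross product ≤ 0).
  4. Final stack is the convex hull in CCW order: (3, -8), (9, -7), (10, 4), (10, 9), (-10, 6).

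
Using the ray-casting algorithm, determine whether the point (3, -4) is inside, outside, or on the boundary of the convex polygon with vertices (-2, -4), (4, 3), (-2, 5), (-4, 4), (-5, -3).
The point (3, -4) lies strictly outside the polygon

Cast a horizontal ray to the right from the query point and count how many polygon edges it crosses (each edge strictly once or zero times, handled with the usual half-open convention). 
Parity of crossings → even ⇒ outside.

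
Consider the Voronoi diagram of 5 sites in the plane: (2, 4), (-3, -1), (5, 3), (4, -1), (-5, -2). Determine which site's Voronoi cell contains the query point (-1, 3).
Nearest site = (2, 4)

The Voronoi cell of site s contains exactly those query points closer to s than to any other site. Compute squared distances from q = (-1, 3) to each site:
  (2 − -1)² + (4 − 3)² = 10
  (-3 − -1)² + (-1 − 3)² = 20
  (5 − -1)² + (3 − 3)² = 36
  (-5 − -1)² + (-2 − 3)² = 41
  (4 − -1)² + (-1 − 3)² = 41
Minimum is attained by (2, 4), so q lies in its Voronoi cell.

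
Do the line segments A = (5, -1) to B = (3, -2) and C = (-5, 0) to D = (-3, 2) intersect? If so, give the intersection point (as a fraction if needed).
No (intersection of containing lines falls outside at least one segment)

Parametrize and solve: t = 11, s = -6. At least one of these is outside [0, 1], so the segments do not intersect.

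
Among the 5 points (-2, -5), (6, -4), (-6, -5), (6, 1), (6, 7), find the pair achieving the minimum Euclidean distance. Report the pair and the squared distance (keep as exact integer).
Pair = ((-2, -5), (-6, -5)); squared distance = 16

Compute all C(5, 2) = 10 pairwise squared distances (x_i − x_j)² + (y_i − y_j)². The minimum is 16, attained by the pair ((-2, -5), (-6, -5)).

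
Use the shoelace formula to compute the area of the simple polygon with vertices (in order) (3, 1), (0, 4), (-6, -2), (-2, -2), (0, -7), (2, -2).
Area = 40

Shoelace formula: Area = (1/2) |Σ_i (x_i · y_{i+1} − x_{i+1} · y_i)| (indices mod n). Compute each cross term:
  (3)(4) − (0)(1) = 12
  (0)(-2) − (-6)(4) = 24
  (-6)(-2) − (-2)(-2) = 8
  (-2)(-7) − (0)(-2) = 14
  (0)(-2) − (2)(-7) = 14
  (2)(1) − (3)(-2) = 8
Sum = 80, so (signed) Area = 80/2 = 40, |Area| = 40.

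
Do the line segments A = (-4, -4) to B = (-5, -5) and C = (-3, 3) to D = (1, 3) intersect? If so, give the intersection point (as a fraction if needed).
No (intersection of containing lines falls outside at least one segment)

Parametrize and solve: t = -7, s = 3/2. At least one of these is outside [0, 1], so the segments do not intersect.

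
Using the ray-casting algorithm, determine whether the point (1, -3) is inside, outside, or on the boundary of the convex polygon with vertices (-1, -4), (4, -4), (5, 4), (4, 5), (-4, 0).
The point (1, -3) lies strictly inside the polygon

Cast a horizontal ray to the right from the query point and count how many polygon edges it crosses (each edge strictly once or zero times, handled with the usual half-open convention). 
Parity of crossings → odd ⇒ inside.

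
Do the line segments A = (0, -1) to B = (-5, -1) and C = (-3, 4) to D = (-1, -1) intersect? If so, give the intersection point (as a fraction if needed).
Yes; intersection at (-1, -1) (t = 1/5 on AB, s = 1 on CD)

Parametrize AB as A + t(B − A) = (0 + -5 t, -1 + 0 t) and CD as C + s(D − C) = (-3 + 2 s, 4 + -5 s). Solve the linear system for (t, s). Determinant = -25 ≠ 0, so a unique intersection of the containing lines exists. Solution: t = 1/5, s = 1 — both in [0, 1], so the segments cross. Intersection point: (-1, -1).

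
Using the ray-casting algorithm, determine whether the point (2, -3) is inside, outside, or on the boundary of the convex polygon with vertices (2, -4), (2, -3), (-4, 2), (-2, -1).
The point (2, -3) lies on the polygon boundary

Boundary check: the query satisfies the collinearity and bounding-box conditions for some polygon edge, so it lies exactly on the boundary.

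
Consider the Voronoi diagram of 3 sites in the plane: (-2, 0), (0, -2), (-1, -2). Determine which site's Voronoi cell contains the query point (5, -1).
Nearest site = (0, -2)

The Voronoi cell of site s contains exactly those query points closer to s than to any other site. Compute squared distances from q = (5, -1) to each site:
  (0 − 5)² + (-2 − -1)² = 26
  (-1 − 5)² + (-2 − -1)² = 37
  (-2 − 5)² + (0 − -1)² = 50
Minimum is attained by (0, -2), so q lies in its Voronoi cell.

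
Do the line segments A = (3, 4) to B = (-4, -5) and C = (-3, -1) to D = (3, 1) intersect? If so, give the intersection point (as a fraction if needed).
Yes; intersection at (-3/20, -1/20) (t = 9/20 on AB, s = 19/40 on CD)

Parametrize AB as A + t(B − A) = (3 + -7 t, 4 + -9 t) and CD as C + s(D − C) = (-3 + 6 s, -1 + 2 s). Solve the linear system for (t, s). Determinant = -40 ≠ 0, so a unique intersection of the containing lines exists. Solution: t = 9/20, s = 19/40 — both in [0, 1], so the segments cross. Intersection point: (-3/20, -1/20).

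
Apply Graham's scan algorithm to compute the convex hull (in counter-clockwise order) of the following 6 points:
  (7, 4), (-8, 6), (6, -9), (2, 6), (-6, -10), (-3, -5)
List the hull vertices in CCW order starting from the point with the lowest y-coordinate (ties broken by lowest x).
Hull (CCW) = [(-6, -10), (6, -9), (7, 4), (2, 6), (-8, 6)]

Graham scan procedure:
  1. Find the pivot p₀ = point with lowest y (tie → lowest x): (-6, -10).
  2. Sort the remaining points by polar angle around p₀.
  3. Walk through sorted points, maintaining a stack; pop the top while the last three entries make a non-left turn (cross product ≤ 0).
  4. Final stack is the convex hull in CCW order: (-6, -10), (6, -9), (7, 4), (2, 6), (-8, 6).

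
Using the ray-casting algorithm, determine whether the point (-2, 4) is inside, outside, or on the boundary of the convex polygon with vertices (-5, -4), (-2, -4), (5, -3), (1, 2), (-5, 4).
The point (-2, 4) lies strictly outside the polygon

Cast a horizontal ray to the right from the query point and count how many polygon edges it crosses (each edge strictly once or zero times, handled with the usual half-open convention). 
Parity of crossings → even ⇒ outside.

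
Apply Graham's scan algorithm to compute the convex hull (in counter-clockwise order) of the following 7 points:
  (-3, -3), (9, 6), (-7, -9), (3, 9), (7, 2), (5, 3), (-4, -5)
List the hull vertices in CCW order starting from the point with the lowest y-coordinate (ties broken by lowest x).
Hull (CCW) = [(-7, -9), (7, 2), (9, 6), (3, 9)]

Graham scan procedure:
  1. Find the pivot p₀ = point with lowest y (tie → lowest x): (-7, -9).
  2. Sort the remaining points by polar angle around p₀.
  3. Walk through sorted points, maintaining a stack; pop the top while the last three entries make a non-left turn (cross product ≤ 0).
  4. Final stack is the convex hull in CCW order: (-7, -9), (7, 2), (9, 6), (3, 9).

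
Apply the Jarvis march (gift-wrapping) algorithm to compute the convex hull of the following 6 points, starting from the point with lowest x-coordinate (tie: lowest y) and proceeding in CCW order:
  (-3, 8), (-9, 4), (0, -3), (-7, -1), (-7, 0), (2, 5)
Hull (CCW) = [(-9, 4), (-7, -1), (0, -3), (2, 5), (-3, 8)]

Jarvis march: at each step, from the current hull vertex p, select the next vertex q as the point such that every other point lies strictly to the left of (or on) the directed line p → q. (Equivalently: for every other point r, the cross product (q − p) × (r − p) ≥ 0.)
Starting point (lowest x, tie lowest y): (-9, 4). Wrap until returning to start. Resulting hull: (-9, 4), (-7, -1), (0, -3), (2, 5), (-3, 8).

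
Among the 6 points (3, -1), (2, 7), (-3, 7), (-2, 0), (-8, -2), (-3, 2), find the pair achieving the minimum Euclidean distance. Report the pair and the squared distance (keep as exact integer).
Pair = ((-2, 0), (-3, 2)); squared distance = 5

Compute all C(6, 2) = 15 pairwise squared distances (x_i − x_j)² + (y_i − y_j)². The minimum is 5, attained by the pair ((-2, 0), (-3, 2)).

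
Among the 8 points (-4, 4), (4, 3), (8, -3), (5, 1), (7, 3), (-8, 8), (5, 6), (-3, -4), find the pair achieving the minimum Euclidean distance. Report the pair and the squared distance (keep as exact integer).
Pair = ((4, 3), (5, 1)); squared distance = 5

Compute all C(8, 2) = 28 pairwise squared distances (x_i − x_j)² + (y_i − y_j)². The minimum is 5, attained by the pair ((4, 3), (5, 1)).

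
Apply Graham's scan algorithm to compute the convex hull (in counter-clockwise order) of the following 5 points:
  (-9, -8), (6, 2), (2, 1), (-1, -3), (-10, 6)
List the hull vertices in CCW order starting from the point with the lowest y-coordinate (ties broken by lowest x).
Hull (CCW) = [(-9, -8), (-1, -3), (6, 2), (-10, 6)]

Graham scan procedure:
  1. Find the pivot p₀ = point with lowest y (tie → lowest x): (-9, -8).
  2. Sort the remaining points by polar angle around p₀.
  3. Walk through sorted points, maintaining a stack; pop the top while the last three entries make a non-left turn (cross product ≤ 0).
  4. Final stack is the convex hull in CCW order: (-9, -8), (-1, -3), (6, 2), (-10, 6).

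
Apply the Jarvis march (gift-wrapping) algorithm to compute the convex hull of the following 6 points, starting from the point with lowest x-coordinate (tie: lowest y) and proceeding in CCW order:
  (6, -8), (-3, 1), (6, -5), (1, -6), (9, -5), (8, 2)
Hull (CCW) = [(-3, 1), (1, -6), (6, -8), (9, -5), (8, 2)]

Jarvis march: at each step, from the current hull vertex p, select the next vertex q as the point such that every other point lies strictly to the left of (or on) the directed line p → q. (Equivalently: for every other point r, the cross product (q − p) × (r − p) ≥ 0.)
Starting point (lowest x, tie lowest y): (-3, 1). Wrap until returning to start. Resulting hull: (-3, 1), (1, -6), (6, -8), (9, -5), (8, 2).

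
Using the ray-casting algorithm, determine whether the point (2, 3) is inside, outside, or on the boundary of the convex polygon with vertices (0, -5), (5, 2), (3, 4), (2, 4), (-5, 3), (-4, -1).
The point (2, 3) lies strictly inside the polygon

Cast a horizontal ray to the right from the query point and count how many polygon edges it crosses (each edge strictly once or zero times, handled with the usual half-open convention). 
Parity of crossings → odd ⇒ inside.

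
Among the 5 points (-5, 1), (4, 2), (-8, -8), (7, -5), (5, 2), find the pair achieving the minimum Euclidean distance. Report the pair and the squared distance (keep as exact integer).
Pair = ((4, 2), (5, 2)); squared distance = 1

Compute all C(5, 2) = 10 pairwise squared distances (x_i − x_j)² + (y_i − y_j)². The minimum is 1, attained by the pair ((4, 2), (5, 2)).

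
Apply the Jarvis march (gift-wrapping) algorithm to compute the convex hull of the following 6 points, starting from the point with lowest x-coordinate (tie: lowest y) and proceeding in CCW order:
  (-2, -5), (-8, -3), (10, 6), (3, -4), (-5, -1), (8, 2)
Hull (CCW) = [(-8, -3), (-2, -5), (3, -4), (8, 2), (10, 6), (-5, -1)]

Jarvis march: at each step, from the current hull vertex p, select the next vertex q as the point such that every other point lies strictly to the left of (or on) the directed line p → q. (Equivalently: for every other point r, the cross product (q − p) × (r − p) ≥ 0.)
Starting point (lowest x, tie lowest y): (-8, -3). Wrap until returning to start. Resulting hull: (-8, -3), (-2, -5), (3, -4), (8, 2), (10, 6), (-5, -1).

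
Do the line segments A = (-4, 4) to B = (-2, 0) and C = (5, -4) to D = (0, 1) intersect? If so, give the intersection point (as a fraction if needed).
No (intersection of containing lines falls outside at least one segment)

Parametrize and solve: t = -1/2, s = 2. At least one of these is outside [0, 1], so the segments do not intersect.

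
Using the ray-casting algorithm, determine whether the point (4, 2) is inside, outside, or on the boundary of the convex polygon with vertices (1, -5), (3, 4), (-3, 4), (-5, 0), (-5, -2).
The point (4, 2) lies strictly outside the polygon

Cast a horizontal ray to the right from the query point and count how many polygon edges it crosses (each edge strictly once or zero times, handled with the usual half-open convention). 
Parity of crossings → even ⇒ outside.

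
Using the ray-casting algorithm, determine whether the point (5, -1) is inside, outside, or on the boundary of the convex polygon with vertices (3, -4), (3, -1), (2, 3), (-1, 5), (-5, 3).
The point (5, -1) lies strictly outside the polygon

Cast a horizontal ray to the right from the query point and count how many polygon edges it crosses (each edge strictly once or zero times, handled with the usual half-open convention). 
Parity of crossings → even ⇒ outside.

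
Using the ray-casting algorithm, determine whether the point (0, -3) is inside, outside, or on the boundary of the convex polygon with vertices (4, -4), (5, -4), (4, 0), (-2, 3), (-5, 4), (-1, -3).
The point (0, -3) lies strictly inside the polygon

Cast a horizontal ray to the right from the query point and count how many polygon edges it crosses (each edge strictly once or zero times, handled with the usual half-open convention). 
Parity of crossings → odd ⇒ inside.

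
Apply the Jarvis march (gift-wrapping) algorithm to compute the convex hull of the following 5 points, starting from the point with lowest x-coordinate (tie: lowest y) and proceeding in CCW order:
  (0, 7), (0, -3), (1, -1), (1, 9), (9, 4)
Hull (CCW) = [(0, -3), (9, 4), (1, 9), (0, 7)]

Jarvis march: at each step, from the current hull vertex p, select the next vertex q as the point such that every other point lies strictly to the left of (or on) the directed line p → q. (Equivalently: for every other point r, the cross product (q − p) × (r − p) ≥ 0.)
Starting point (lowest x, tie lowest y): (0, -3). Wrap until returning to start. Resulting hull: (0, -3), (9, 4), (1, 9), (0, 7).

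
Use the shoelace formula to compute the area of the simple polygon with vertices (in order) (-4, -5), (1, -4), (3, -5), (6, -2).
Area = 7

Shoelace formula: Area = (1/2) |Σ_i (x_i · y_{i+1} − x_{i+1} · y_i)| (indices mod n). Compute each cross term:
  (-4)(-4) − (1)(-5) = 21
  (1)(-5) − (3)(-4) = 7
  (3)(-2) − (6)(-5) = 24
  (6)(-5) − (-4)(-2) = -38
Sum = 14, so (signed) Area = 14/2 = 7, |Area| = 7.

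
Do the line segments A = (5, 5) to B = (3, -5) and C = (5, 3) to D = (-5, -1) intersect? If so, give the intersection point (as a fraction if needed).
Yes; intersection at (105/23, 65/23) (t = 5/23 on AB, s = 1/23 on CD)

Parametrize AB as A + t(B − A) = (5 + -2 t, 5 + -10 t) and CD as C + s(D − C) = (5 + -10 s, 3 + -4 s). Solve the linear system for (t, s). Determinant = 92 ≠ 0, so a unique intersection of the containing lines exists. Solution: t = 5/23, s = 1/23 — both in [0, 1], so the segments cross. Intersection point: (105/23, 65/23).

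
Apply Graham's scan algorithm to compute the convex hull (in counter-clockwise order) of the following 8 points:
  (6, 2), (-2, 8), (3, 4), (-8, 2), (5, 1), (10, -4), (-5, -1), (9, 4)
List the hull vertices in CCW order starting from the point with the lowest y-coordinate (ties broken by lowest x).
Hull (CCW) = [(10, -4), (9, 4), (-2, 8), (-8, 2), (-5, -1)]

Graham scan procedure:
  1. Find the pivot p₀ = point with lowest y (tie → lowest x): (10, -4).
  2. Sort the remaining points by polar angle around p₀.
  3. Walk through sorted points, maintaining a stack; pop the top while the last three entries make a non-left turn (cross product ≤ 0).
  4. Final stack is the convex hull in CCW order: (10, -4), (9, 4), (-2, 8), (-8, 2), (-5, -1).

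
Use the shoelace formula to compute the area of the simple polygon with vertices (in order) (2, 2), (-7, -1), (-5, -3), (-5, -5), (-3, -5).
Area = 26

Shoelace formula: Area = (1/2) |Σ_i (x_i · y_{i+1} − x_{i+1} · y_i)| (indices mod n). Compute each cross term:
  (2)(-1) − (-7)(2) = 12
  (-7)(-3) − (-5)(-1) = 16
  (-5)(-5) − (-5)(-3) = 10
  (-5)(-5) − (-3)(-5) = 10
  (-3)(2) − (2)(-5) = 4
Sum = 52, so (signed) Area = 52/2 = 26, |Area| = 26.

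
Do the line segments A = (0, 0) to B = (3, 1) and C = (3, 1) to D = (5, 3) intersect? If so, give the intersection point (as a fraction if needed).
Yes; intersection at (3, 1) (t = 1 on AB, s = 0 on CD)

Parametrize AB as A + t(B − A) = (0 + 3 t, 0 + 1 t) and CD as C + s(D − C) = (3 + 2 s, 1 + 2 s). Solve the linear system for (t, s). Determinant = -4 ≠ 0, so a unique intersection of the containing lines exists. Solution: t = 1, s = 0 — both in [0, 1], so the segments cross. Intersection point: (3, 1).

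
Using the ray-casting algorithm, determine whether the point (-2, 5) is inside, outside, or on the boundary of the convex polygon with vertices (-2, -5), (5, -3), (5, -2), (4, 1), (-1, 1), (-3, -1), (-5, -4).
The point (-2, 5) lies strictly outside the polygon

Cast a horizontal ray to the right from the query point and count how many polygon edges it crosses (each edge strictly once or zero times, handled with the usual half-open convention). 
Parity of crossings → even ⇒ outside.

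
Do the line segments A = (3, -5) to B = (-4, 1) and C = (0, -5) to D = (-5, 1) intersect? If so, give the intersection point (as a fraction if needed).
No (intersection of containing lines falls outside at least one segment)

Parametrize and solve: t = 3/2, s = 3/2. At least one of these is outside [0, 1], so the segments do not intersect.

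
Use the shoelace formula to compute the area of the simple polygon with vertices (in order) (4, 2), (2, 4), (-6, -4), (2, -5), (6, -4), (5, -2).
Area = 57

Shoelace formula: Area = (1/2) |Σ_i (x_i · y_{i+1} − x_{i+1} · y_i)| (indices mod n). Compute each cross term:
  (4)(4) − (2)(2) = 12
  (2)(-4) − (-6)(4) = 16
  (-6)(-5) − (2)(-4) = 38
  (2)(-4) − (6)(-5) = 22
  (6)(-2) − (5)(-4) = 8
  (5)(2) − (4)(-2) = 18
Sum = 114, so (signed) Area = 114/2 = 57, |Area| = 57.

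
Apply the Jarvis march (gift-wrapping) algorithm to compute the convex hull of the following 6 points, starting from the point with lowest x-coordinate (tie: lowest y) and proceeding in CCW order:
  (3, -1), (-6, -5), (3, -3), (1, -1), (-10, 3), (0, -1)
Hull (CCW) = [(-10, 3), (-6, -5), (3, -3), (3, -1)]

Jarvis march: at each step, from the current hull vertex p, select the next vertex q as the point such that every other point lies strictly to the left of (or on) the directed line p → q. (Equivalently: for every other point r, the cross product (q − p) × (r − p) ≥ 0.)
Starting point (lowest x, tie lowest y): (-10, 3). Wrap until returning to start. Resulting hull: (-10, 3), (-6, -5), (3, -3), (3, -1).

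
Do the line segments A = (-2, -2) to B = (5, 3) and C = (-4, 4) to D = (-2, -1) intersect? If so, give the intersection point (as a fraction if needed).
No (intersection of containing lines falls outside at least one segment)

Parametrize and solve: t = 2/45, s = 52/45. At least one of these is outside [0, 1], so the segments do not intersect.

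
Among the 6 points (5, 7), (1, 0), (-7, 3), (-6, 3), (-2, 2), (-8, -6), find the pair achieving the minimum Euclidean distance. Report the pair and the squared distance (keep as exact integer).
Pair = ((-7, 3), (-6, 3)); squared distance = 1

Compute all C(6, 2) = 15 pairwise squared distances (x_i − x_j)² + (y_i − y_j)². The minimum is 1, attained by the pair ((-7, 3), (-6, 3)).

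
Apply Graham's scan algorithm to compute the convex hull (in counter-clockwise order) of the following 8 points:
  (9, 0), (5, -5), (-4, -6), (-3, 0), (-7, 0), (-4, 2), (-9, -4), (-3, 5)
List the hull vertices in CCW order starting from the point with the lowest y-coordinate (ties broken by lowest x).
Hull (CCW) = [(-4, -6), (5, -5), (9, 0), (-3, 5), (-7, 0), (-9, -4)]

Graham scan procedure:
  1. Find the pivot p₀ = point with lowest y (tie → lowest x): (-4, -6).
  2. Sort the remaining points by polar angle around p₀.
  3. Walk through sorted points, maintaining a stack; pop the top while the last three entries make a non-left turn (cross product ≤ 0).
  4. Final stack is the convex hull in CCW order: (-4, -6), (5, -5), (9, 0), (-3, 5), (-7, 0), (-9, -4).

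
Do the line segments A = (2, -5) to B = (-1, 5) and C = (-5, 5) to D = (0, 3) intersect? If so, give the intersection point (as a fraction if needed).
Yes; intersection at (-5/11, 35/11) (t = 9/11 on AB, s = 10/11 on CD)

Parametrize AB as A + t(B − A) = (2 + -3 t, -5 + 10 t) and CD as C + s(D − C) = (-5 + 5 s, 5 + -2 s). Solve the linear system for (t, s). Determinant = 44 ≠ 0, so a unique intersection of the containing lines exists. Solution: t = 9/11, s = 10/11 — both in [0, 1], so the segments cross. Intersection point: (-5/11, 35/11).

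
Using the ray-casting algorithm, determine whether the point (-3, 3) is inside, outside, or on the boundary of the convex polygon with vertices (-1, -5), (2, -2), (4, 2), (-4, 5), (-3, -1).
The point (-3, 3) lies strictly inside the polygon

Cast a horizontal ray to the right from the query point and count how many polygon edges it crosses (each edge strictly once or zero times, handled with the usual half-open convention). 
Parity of crossings → odd ⇒ inside.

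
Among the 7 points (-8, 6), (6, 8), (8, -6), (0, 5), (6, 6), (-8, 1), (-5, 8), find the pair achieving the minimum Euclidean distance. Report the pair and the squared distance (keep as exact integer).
Pair = ((6, 8), (6, 6)); squared distance = 4

Compute all C(7, 2) = 21 pairwise squared distances (x_i − x_j)² + (y_i − y_j)². The minimum is 4, attained by the pair ((6, 8), (6, 6)).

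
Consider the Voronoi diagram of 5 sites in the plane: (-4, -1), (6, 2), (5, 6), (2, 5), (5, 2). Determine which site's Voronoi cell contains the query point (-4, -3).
Nearest site = (-4, -1)

The Voronoi cell of site s contains exactly those query points closer to s than to any other site. Compute squared distances from q = (-4, -3) to each site:
  (-4 − -4)² + (-1 − -3)² = 4
  (2 − -4)² + (5 − -3)² = 100
  (5 − -4)² + (2 − -3)² = 106
  (6 − -4)² + (2 − -3)² = 125
  (5 − -4)² + (6 − -3)² = 162
Minimum is attained by (-4, -1), so q lies in its Voronoi cell.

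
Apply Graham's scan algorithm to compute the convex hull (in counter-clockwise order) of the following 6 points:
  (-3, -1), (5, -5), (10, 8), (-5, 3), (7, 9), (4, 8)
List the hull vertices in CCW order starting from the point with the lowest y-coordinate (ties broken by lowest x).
Hull (CCW) = [(5, -5), (10, 8), (7, 9), (4, 8), (-5, 3), (-3, -1)]

Graham scan procedure:
  1. Find the pivot p₀ = point with lowest y (tie → lowest x): (5, -5).
  2. Sort the remaining points by polar angle around p₀.
  3. Walk through sorted points, maintaining a stack; pop the top while the last three entries make a non-left turn (cross product ≤ 0).
  4. Final stack is the convex hull in CCW order: (5, -5), (10, 8), (7, 9), (4, 8), (-5, 3), (-3, -1).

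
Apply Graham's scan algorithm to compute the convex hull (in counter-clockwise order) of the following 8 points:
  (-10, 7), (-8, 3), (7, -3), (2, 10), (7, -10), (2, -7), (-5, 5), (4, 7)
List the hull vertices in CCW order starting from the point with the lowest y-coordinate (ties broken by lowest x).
Hull (CCW) = [(7, -10), (7, -3), (4, 7), (2, 10), (-10, 7), (-8, 3), (2, -7)]

Graham scan procedure:
  1. Find the pivot p₀ = point with lowest y (tie → lowest x): (7, -10).
  2. Sort the remaining points by polar angle around p₀.
  3. Walk through sorted points, maintaining a stack; pop the top while the last three entries make a non-left turn (cross product ≤ 0).
  4. Final stack is the convex hull in CCW order: (7, -10), (7, -3), (4, 7), (2, 10), (-10, 7), (-8, 3), (2, -7).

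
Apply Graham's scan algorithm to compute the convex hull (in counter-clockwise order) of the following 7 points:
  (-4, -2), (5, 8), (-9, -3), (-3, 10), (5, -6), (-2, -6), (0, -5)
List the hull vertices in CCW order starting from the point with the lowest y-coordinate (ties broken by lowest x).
Hull (CCW) = [(-2, -6), (5, -6), (5, 8), (-3, 10), (-9, -3)]

Graham scan procedure:
  1. Find the pivot p₀ = point with lowest y (tie → lowest x): (-2, -6).
  2. Sort the remaining points by polar angle around p₀.
  3. Walk through sorted points, maintaining a stack; pop the top while the last three entries make a non-left turn (cross product ≤ 0).
  4. Final stack is the convex hull in CCW order: (-2, -6), (5, -6), (5, 8), (-3, 10), (-9, -3).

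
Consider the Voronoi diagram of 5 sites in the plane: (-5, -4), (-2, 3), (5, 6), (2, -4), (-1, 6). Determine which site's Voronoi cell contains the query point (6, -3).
Nearest site = (2, -4)

The Voronoi cell of site s contains exactly those query points closer to s than to any other site. Compute squared distances from q = (6, -3) to each site:
  (2 − 6)² + (-4 − -3)² = 17
  (5 − 6)² + (6 − -3)² = 82
  (-2 − 6)² + (3 − -3)² = 100
  (-5 − 6)² + (-4 − -3)² = 122
  (-1 − 6)² + (6 − -3)² = 130
Minimum is attained by (2, -4), so q lies in its Voronoi cell.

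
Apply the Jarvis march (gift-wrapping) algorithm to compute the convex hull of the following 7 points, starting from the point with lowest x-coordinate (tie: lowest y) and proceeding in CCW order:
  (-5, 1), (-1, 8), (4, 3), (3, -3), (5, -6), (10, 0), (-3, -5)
Hull (CCW) = [(-5, 1), (-3, -5), (5, -6), (10, 0), (-1, 8)]

Jarvis march: at each step, from the current hull vertex p, select the next vertex q as the point such that every other point lies strictly to the left of (or on) the directed line p → q. (Equivalently: for every other point r, the cross product (q − p) × (r − p) ≥ 0.)
Starting point (lowest x, tie lowest y): (-5, 1). Wrap until returning to start. Resulting hull: (-5, 1), (-3, -5), (5, -6), (10, 0), (-1, 8).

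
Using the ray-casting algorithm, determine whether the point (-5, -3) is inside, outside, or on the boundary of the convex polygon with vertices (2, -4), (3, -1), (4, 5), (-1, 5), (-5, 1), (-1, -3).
The point (-5, -3) lies strictly outside the polygon

Cast a horizontal ray to the right from the query point and count how many polygon edges it crosses (each edge strictly once or zero times, handled with the usual half-open convention). 
Parity of crossings → even ⇒ outside.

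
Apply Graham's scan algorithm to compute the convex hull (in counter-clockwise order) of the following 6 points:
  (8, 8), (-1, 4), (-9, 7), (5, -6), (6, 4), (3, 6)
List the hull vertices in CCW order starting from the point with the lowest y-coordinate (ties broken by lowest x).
Hull (CCW) = [(5, -6), (8, 8), (-9, 7)]

Graham scan procedure:
  1. Find the pivot p₀ = point with lowest y (tie → lowest x): (5, -6).
  2. Sort the remaining points by polar angle around p₀.
  3. Walk through sorted points, maintaining a stack; pop the top while the last three entries make a non-left turn (cross product ≤ 0).
  4. Final stack is the convex hull in CCW order: (5, -6), (8, 8), (-9, 7).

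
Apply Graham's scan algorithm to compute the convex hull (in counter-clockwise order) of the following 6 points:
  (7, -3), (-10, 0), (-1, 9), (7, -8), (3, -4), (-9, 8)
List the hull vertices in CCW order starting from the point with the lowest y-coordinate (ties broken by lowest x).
Hull (CCW) = [(7, -8), (7, -3), (-1, 9), (-9, 8), (-10, 0)]

Graham scan procedure:
  1. Find the pivot p₀ = point with lowest y (tie → lowest x): (7, -8).
  2. Sort the remaining points by polar angle around p₀.
  3. Walk through sorted points, maintaining a stack; pop the top while the last three entries make a non-left turn (cross product ≤ 0).
  4. Final stack is the convex hull in CCW order: (7, -8), (7, -3), (-1, 9), (-9, 8), (-10, 0).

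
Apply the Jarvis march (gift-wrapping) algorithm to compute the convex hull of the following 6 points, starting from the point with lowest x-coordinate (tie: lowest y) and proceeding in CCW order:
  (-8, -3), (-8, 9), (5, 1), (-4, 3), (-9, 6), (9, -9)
Hull (CCW) = [(-9, 6), (-8, -3), (9, -9), (5, 1), (-8, 9)]

Jarvis march: at each step, from the current hull vertex p, select the next vertex q as the point such that every other point lies strictly to the left of (or on) the directed line p → q. (Equivalently: for every other point r, the cross product (q − p) × (r − p) ≥ 0.)
Starting point (lowest x, tie lowest y): (-9, 6). Wrap until returning to start. Resulting hull: (-9, 6), (-8, -3), (9, -9), (5, 1), (-8, 9).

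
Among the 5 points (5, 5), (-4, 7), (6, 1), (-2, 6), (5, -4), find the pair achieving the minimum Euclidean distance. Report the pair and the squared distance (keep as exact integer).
Pair = ((-4, 7), (-2, 6)); squared distance = 5

Compute all C(5, 2) = 10 pairwise squared distances (x_i − x_j)² + (y_i − y_j)². The minimum is 5, attained by the pair ((-4, 7), (-2, 6)).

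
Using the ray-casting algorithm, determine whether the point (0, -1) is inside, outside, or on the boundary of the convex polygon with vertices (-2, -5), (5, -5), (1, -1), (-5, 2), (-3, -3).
The point (0, -1) lies strictly inside the polygon

Cast a horizontal ray to the right from the query point and count how many polygon edges it crosses (each edge strictly once or zero times, handled with the usual half-open convention). 
Parity of crossings → odd ⇒ inside.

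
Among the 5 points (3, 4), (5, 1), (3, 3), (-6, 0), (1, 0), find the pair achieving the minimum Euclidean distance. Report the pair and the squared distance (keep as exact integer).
Pair = ((3, 4), (3, 3)); squared distance = 1

Compute all C(5, 2) = 10 pairwise squared distances (x_i − x_j)² + (y_i − y_j)². The minimum is 1, attained by the pair ((3, 4), (3, 3)).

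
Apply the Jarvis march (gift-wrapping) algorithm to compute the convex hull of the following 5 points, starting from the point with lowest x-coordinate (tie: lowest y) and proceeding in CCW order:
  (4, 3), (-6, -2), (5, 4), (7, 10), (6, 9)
Hull (CCW) = [(-6, -2), (4, 3), (5, 4), (7, 10)]

Jarvis march: at each step, from the current hull vertex p, select the next vertex q as the point such that every other point lies strictly to the left of (or on) the directed line p → q. (Equivalently: for every other point r, the cross product (q − p) × (r − p) ≥ 0.)
Starting point (lowest x, tie lowest y): (-6, -2). Wrap until returning to start. Resulting hull: (-6, -2), (4, 3), (5, 4), (7, 10).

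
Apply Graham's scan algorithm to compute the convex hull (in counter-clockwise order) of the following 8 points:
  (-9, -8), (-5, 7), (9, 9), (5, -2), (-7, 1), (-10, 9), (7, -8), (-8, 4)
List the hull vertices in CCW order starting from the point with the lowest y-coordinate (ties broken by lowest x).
Hull (CCW) = [(-9, -8), (7, -8), (9, 9), (-10, 9)]

Graham scan procedure:
  1. Find the pivot p₀ = point with lowest y (tie → lowest x): (-9, -8).
  2. Sort the remaining points by polar angle around p₀.
  3. Walk through sorted points, maintaining a stack; pop the top while the last three entries make a non-left turn (cross product ≤ 0).
  4. Final stack is the convex hull in CCW order: (-9, -8), (7, -8), (9, 9), (-10, 9).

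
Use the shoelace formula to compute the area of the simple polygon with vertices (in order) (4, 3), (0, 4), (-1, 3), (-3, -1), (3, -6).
Area = 42

Shoelace formula: Area = (1/2) |Σ_i (x_i · y_{i+1} − x_{i+1} · y_i)| (indices mod n). Compute each cross term:
  (4)(4) − (0)(3) = 16
  (0)(3) − (-1)(4) = 4
  (-1)(-1) − (-3)(3) = 10
  (-3)(-6) − (3)(-1) = 21
  (3)(3) − (4)(-6) = 33
Sum = 84, so (signed) Area = 84/2 = 42, |Area| = 42.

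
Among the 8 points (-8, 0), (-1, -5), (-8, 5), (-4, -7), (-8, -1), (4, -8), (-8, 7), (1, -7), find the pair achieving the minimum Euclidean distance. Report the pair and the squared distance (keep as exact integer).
Pair = ((-8, 0), (-8, -1)); squared distance = 1

Compute all C(8, 2) = 28 pairwise squared distances (x_i − x_j)² + (y_i − y_j)². The minimum is 1, attained by the pair ((-8, 0), (-8, -1)).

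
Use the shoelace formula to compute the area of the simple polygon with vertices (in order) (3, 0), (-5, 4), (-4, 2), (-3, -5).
Area = 59/2

Shoelace formula: Area = (1/2) |Σ_i (x_i · y_{i+1} − x_{i+1} · y_i)| (indices mod n). Compute each cross term:
  (3)(4) − (-5)(0) = 12
  (-5)(2) − (-4)(4) = 6
  (-4)(-5) − (-3)(2) = 26
  (-3)(0) − (3)(-5) = 15
Sum = 59, so (signed) Area = 59/2 = 59/2, |Area| = 59/2.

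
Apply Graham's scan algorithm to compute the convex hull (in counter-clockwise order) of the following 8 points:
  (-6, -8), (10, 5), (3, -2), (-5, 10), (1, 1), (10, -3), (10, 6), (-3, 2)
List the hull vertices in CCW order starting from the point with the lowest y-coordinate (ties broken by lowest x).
Hull (CCW) = [(-6, -8), (10, -3), (10, 6), (-5, 10)]

Graham scan procedure:
  1. Find the pivot p₀ = point with lowest y (tie → lowest x): (-6, -8).
  2. Sort the remaining points by polar angle around p₀.
  3. Walk through sorted points, maintaining a stack; pop the top while the last three entries make a non-left turn (cross product ≤ 0).
  4. Final stack is the convex hull in CCW order: (-6, -8), (10, -3), (10, 6), (-5, 10).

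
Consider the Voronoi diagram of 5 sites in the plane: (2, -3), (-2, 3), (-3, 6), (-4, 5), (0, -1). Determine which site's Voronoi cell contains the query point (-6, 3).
Nearest site = (-4, 5)

The Voronoi cell of site s contains exactly those query points closer to s than to any other site. Compute squared distances from q = (-6, 3) to each site:
  (-4 − -6)² + (5 − 3)² = 8
  (-2 − -6)² + (3 − 3)² = 16
  (-3 − -6)² + (6 − 3)² = 18
  (0 − -6)² + (-1 − 3)² = 52
  (2 − -6)² + (-3 − 3)² = 100
Minimum is attained by (-4, 5), so q lies in its Voronoi cell.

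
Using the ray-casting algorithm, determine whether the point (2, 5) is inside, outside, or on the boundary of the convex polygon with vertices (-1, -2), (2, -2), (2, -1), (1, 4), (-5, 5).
The point (2, 5) lies strictly outside the polygon

Cast a horizontal ray to the right from the query point and count how many polygon edges it crosses (each edge strictly once or zero times, handled with the usual half-open convention). 
Parity of crossings → even ⇒ outside.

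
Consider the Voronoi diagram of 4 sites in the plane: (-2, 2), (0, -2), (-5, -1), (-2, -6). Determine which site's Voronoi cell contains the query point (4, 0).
Nearest site = (0, -2)

The Voronoi cell of site s contains exactly those query points closer to s than to any other site. Compute squared distances from q = (4, 0) to each site:
  (0 − 4)² + (-2 − 0)² = 20
  (-2 − 4)² + (2 − 0)² = 40
  (-2 − 4)² + (-6 − 0)² = 72
  (-5 − 4)² + (-1 − 0)² = 82
Minimum is attained by (0, -2), so q lies in its Voronoi cell.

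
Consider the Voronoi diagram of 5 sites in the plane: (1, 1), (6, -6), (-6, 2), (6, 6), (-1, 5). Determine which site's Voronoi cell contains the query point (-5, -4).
Nearest site = (-6, 2)

The Voronoi cell of site s contains exactly those query points closer to s than to any other site. Compute squared distances from q = (-5, -4) to each site:
  (-6 − -5)² + (2 − -4)² = 37
  (1 − -5)² + (1 − -4)² = 61
  (-1 − -5)² + (5 − -4)² = 97
  (6 − -5)² + (-6 − -4)² = 125
  (6 − -5)² + (6 − -4)² = 221
Minimum is attained by (-6, 2), so q lies in its Voronoi cell.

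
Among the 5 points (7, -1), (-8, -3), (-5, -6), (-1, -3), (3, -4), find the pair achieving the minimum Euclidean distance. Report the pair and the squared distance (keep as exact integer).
Pair = ((-1, -3), (3, -4)); squared distance = 17

Compute all C(5, 2) = 10 pairwise squared distances (x_i − x_j)² + (y_i − y_j)². The minimum is 17, attained by the pair ((-1, -3), (3, -4)).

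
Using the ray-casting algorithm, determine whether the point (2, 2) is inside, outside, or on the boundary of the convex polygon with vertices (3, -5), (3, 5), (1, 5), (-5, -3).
The point (2, 2) lies strictly inside the polygon

Cast a horizontal ray to the right from the query point and count how many polygon edges it crosses (each edge strictly once or zero times, handled with the usual half-open convention). 
Parity of crossings → odd ⇒ inside.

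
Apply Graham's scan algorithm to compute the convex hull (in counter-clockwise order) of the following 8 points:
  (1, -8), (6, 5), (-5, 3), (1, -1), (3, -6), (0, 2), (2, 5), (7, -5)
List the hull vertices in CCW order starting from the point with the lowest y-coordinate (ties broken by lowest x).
Hull (CCW) = [(1, -8), (7, -5), (6, 5), (2, 5), (-5, 3)]

Graham scan procedure:
  1. Find the pivot p₀ = point with lowest y (tie → lowest x): (1, -8).
  2. Sort the remaining points by polar angle around p₀.
  3. Walk through sorted points, maintaining a stack; pop the top while the last three entries make a non-left turn (cross product ≤ 0).
  4. Final stack is the convex hull in CCW order: (1, -8), (7, -5), (6, 5), (2, 5), (-5, 3).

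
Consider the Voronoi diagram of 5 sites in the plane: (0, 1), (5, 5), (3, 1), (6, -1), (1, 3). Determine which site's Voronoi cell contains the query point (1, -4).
Nearest site = (0, 1)

The Voronoi cell of site s contains exactly those query points closer to s than to any other site. Compute squared distances from q = (1, -4) to each site:
  (0 − 1)² + (1 − -4)² = 26
  (3 − 1)² + (1 − -4)² = 29
  (6 − 1)² + (-1 − -4)² = 34
  (1 − 1)² + (3 − -4)² = 49
  (5 − 1)² + (5 − -4)² = 97
Minimum is attained by (0, 1), so q lies in its Voronoi cell.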